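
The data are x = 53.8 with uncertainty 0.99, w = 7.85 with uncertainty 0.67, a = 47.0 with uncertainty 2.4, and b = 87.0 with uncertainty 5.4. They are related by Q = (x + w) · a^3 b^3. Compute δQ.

1.02e+12

Let u = x + w = 61.6. δu = √(δx² + δw²) = √(0.980 + 0.449) = 1.20, so δu/u = 0.0194.
Q is then a monomial in u, a, b:
δQ/Q = √((δu/u)² + (3·δa/a)² + (3·δb/b)²) = √(0.000376 + 0.0235 + 0.0347) = 0.242
Q = 4.21e+12, so δQ = 0.242 × 4.21e+12 = 1.02e+12.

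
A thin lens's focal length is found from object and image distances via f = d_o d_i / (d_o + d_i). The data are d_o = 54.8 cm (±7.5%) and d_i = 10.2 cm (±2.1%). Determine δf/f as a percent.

∂f/∂d_o = (d_i/(d_o+d_i))² = 0.0246;  ∂f/∂d_i = (d_o/(d_o+d_i))² = 0.711
δf = √((∂f/∂d_o · δd_o)² + (∂f/∂d_i · δd_i)²) = √(0.0102 + 0.0232) = 0.183 cm
f = 8.60 cm, so δf/f = 0.183/8.60 = 0.0213.

2.13%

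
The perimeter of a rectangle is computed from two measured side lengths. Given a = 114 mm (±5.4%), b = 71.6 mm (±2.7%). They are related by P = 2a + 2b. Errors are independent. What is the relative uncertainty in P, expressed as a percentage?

P is a linear combination, so absolute uncertainties add in quadrature:
  (2·δa)² = 152;  (2·δb)² = 14.9
δP = √(167) = 12.9 mm
P = 371 mm, so δP/P = 12.9/371 = 0.0348.

3.48%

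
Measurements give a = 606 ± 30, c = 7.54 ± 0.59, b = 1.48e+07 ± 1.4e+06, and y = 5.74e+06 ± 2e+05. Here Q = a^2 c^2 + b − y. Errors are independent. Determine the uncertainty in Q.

4.12e+06

Let p = a^2·c^2 = 2.09e+07. δp/p = √((2·δa/a)² + (2·δc/c)²) = √(0.00980 + 0.0245) = 0.185, so δp = 3.87e+06.
Q = p + b − y: δQ = √(δp² + δb² + δy²) = √(1.49e+13 + 1.96e+12 + 4e+10) = 4.12e+06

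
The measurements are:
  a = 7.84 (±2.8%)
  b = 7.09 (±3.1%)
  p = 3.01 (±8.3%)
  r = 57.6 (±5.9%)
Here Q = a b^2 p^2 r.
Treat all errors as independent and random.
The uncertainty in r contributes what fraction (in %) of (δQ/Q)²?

9.76%

(δQ/Q)² = (1·δa/a)² + (2·δb/b)² + (2·δp/p)² + (1·δr/r)²
  a term: (1×0.0280)² = 0.000784
  b term: (2×0.0310)² = 0.00384
  p term: (2×0.0830)² = 0.0276
  r term: (1×0.0590)² = 0.00348
Total = 0.0357. Share from r = 0.00348/0.0357 = 0.0976.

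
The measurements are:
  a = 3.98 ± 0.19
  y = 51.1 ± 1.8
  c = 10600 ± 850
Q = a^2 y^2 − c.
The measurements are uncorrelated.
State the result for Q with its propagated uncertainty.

Let p = a^2·y^2 = 41400. δp/p = √((2·δa/a)² + (2·δy/y)²) = √(0.00912 + 0.00496) = 0.119, so δp = 4910.
Q = p − c: δQ = √(δp² + δc²) = √(2.41e+07 + 7.22e+05) = 4980
Q = 30800.

30800 ± 4980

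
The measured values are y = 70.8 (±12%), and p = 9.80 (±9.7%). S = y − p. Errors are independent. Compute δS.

S is a linear combination, so absolute uncertainties add in quadrature:
  (δy)² = 72.2;  (δp)² = 0.904
δS = √(73.1) = 8.55

8.55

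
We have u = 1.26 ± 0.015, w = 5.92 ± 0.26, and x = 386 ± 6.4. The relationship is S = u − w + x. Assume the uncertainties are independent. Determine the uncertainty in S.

6.41

For a sum/difference, combine absolute errors in quadrature:
  (δu)² = 0.000225;  (δw)² = 0.0676;  (δx)² = 41.0
δS = √(41.0) = 6.41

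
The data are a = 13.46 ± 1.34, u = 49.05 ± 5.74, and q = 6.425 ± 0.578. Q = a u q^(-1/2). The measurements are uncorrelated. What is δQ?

Relative error in a monomial: (δQ/Q)² = Σ (nᵢ · δxᵢ/xᵢ)².
  (1·δa/a)² = (1×0.0996)² = 0.00991;  (1·δu/u)² = (1×0.117)² = 0.0137;  (−½·δq/q)² = (-0.5×0.0900)² = 0.00202
δQ/Q = √(0.0256) = 0.160
Q = 260.5, so δQ = 0.160 × 260.5 = 41.7.

41.7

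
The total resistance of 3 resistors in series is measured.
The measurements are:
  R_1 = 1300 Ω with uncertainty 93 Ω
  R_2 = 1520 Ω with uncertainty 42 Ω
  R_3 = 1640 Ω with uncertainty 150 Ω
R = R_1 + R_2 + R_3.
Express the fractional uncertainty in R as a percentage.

Each term contributes (cᵢ δxᵢ)² to (δR)²:
  (δR_1)² = 8650;  (δR_2)² = 1760;  (δR_3)² = 22500
δR = √(32900) = 181 Ω
R = 4460 Ω, so δR/R = 181/4460 = 0.0407.

4.07%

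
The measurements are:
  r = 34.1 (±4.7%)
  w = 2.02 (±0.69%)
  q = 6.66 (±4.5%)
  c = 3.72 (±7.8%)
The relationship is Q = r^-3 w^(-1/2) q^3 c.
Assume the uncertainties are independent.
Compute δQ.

Relative error in a monomial: (δQ/Q)² = Σ (nᵢ · δxᵢ/xᵢ)².
  (-3·δr/r)² = (-3×0.0470)² = 0.0199;  (−½·δw/w)² = (-0.5×0.00690)² = 1.19e-05;  (3·δq/q)² = (3×0.0450)² = 0.0182;  (1·δc/c)² = (1×0.0780)² = 0.00608
δQ/Q = √(0.0442) = 0.210
Q = 0.0195, so δQ = 0.210 × 0.0195 = 0.00410.

0.00410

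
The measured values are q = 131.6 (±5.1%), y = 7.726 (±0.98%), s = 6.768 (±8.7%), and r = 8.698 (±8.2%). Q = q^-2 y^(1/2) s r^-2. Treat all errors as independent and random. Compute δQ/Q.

0.212

Relative error in a monomial: (δQ/Q)² = Σ (nᵢ · δxᵢ/xᵢ)².
  (-2·δq/q)² = (-2×0.0510)² = 0.0104;  (½·δy/y)² = (0.5×0.00980)² = 2.4e-05;  (1·δs/s)² = (1×0.0870)² = 0.00757;  (-2·δr/r)² = (-2×0.0820)² = 0.0269
δQ/Q = √(0.0449) = 0.212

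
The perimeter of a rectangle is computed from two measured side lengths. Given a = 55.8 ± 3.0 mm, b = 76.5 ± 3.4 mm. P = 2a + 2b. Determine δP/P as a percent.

3.43%

Each term contributes (cᵢ δxᵢ)² to (δP)²:
  (2·δa)² = 36.0;  (2·δb)² = 46.2
δP = √(82.2) = 9.07 mm
P = 265 mm, so δP/P = 9.07/265 = 0.0343.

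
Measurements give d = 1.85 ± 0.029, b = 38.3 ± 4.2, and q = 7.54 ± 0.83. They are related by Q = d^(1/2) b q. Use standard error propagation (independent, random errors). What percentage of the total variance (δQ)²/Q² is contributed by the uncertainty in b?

49.7%

(δQ/Q)² = (½·δd/d)² + (1·δb/b)² + (1·δq/q)²
  d term: (0.5×0.0157)² = 6.14e-05
  b term: (1×0.110)² = 0.0120
  q term: (1×0.110)² = 0.0121
Total = 0.0242. Share from b = 0.0120/0.0242 = 0.497.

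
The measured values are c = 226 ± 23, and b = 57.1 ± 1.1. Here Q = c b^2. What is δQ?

80200

Products/powers → add relative errors in quadrature, weighted by exponent:
  (1·δc/c)² = (1×0.102)² = 0.0104;  (2·δb/b)² = (2×0.0193)² = 0.00148
δQ/Q = √(0.0118) = 0.109
Q = 7.37e+05, so δQ = 0.109 × 7.37e+05 = 80200.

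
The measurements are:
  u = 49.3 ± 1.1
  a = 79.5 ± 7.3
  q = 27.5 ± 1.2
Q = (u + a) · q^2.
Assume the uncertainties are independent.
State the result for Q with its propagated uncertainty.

Let w = u + a = 129. δw = √(δu² + δa²) = √(1.21 + 53.3) = 7.38, so δw/w = 0.0573.
Q is then a monomial in w, q:
δQ/Q = √((δw/w)² + (2·δq/q)²) = √(0.00329 + 0.00762) = 0.104
Q = 97400, so δQ = 0.104 × 97400 = 10200.

97400 ± 10200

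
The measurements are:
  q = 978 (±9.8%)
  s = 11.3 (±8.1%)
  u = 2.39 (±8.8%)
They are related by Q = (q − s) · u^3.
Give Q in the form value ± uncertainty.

13200 ± 3720

Let w = q − s = 967. δw = √(δq² + δs²) = √(9190 + 0.838) = 95.8, so δw/w = 0.0992.
Q is then a monomial in w, u:
δQ/Q = √((δw/w)² + (3·δu/u)²) = √(0.00983 + 0.0697) = 0.282
Q = 13200, so δQ = 0.282 × 13200 = 3720.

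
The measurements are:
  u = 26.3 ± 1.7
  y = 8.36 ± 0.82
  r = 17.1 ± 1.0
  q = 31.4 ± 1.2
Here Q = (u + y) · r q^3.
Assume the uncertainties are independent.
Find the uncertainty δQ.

2.56e+06

Let w = u + y = 34.7. δw = √(δu² + δy²) = √(2.89 + 0.672) = 1.89, so δw/w = 0.0545.
Q is then a monomial in w, r, q:
δQ/Q = √((δw/w)² + (1·δr/r)² + (3·δq/q)²) = √(0.00297 + 0.00342 + 0.0131) = 0.140
Q = 1.83e+07, so δQ = 0.140 × 1.83e+07 = 2.56e+06.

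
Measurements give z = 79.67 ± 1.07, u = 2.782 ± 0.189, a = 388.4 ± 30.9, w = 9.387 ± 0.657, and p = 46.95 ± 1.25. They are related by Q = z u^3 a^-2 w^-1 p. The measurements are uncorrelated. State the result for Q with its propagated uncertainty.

0.05687 ± 0.0153

Since Q is a product/quotient, work with relative uncertainties:
  (1·δz/z)² = (1×0.0134)² = 0.000180;  (3·δu/u)² = (3×0.0679)² = 0.0415;  (-2·δa/a)² = (-2×0.0796)² = 0.0253;  (-1·δw/w)² = (-1×0.0700)² = 0.00490;  (1·δp/p)² = (1×0.0266)² = 0.000709
δQ/Q = √(0.0726) = 0.270
Q = 0.05687, so δQ = 0.270 × 0.05687 = 0.0153.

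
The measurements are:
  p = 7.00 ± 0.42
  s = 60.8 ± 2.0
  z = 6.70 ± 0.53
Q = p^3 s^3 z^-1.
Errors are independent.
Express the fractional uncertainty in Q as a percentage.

Since Q is a product/quotient, work with relative uncertainties:
  (3·δp/p)² = (3×0.0600)² = 0.0324;  (3·δs/s)² = (3×0.0329)² = 0.00974;  (-1·δz/z)² = (-1×0.0791)² = 0.00626
δQ/Q = √(0.0484) = 0.220

22.0%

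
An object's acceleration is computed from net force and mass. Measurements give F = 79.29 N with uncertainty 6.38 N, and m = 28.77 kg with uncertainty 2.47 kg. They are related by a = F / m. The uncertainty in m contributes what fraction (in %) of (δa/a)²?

(δa/a)² = (1·δF/F)² + (-1·δm/m)²
  F term: (1×0.0805)² = 0.00647
  m term: (-1×0.0859)² = 0.00737
Total = 0.0138. Share from m = 0.00737/0.0138 = 0.532.

53.2%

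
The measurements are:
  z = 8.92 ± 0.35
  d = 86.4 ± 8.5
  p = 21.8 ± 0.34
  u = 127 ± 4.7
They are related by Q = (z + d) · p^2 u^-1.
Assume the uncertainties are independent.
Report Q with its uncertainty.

Let w = z + d = 95.3. δw = √(δz² + δd²) = √(0.122 + 72.2) = 8.51, so δw/w = 0.0892.
Q is then a monomial in w, p, u:
δQ/Q = √((δw/w)² + (2·δp/p)² + (-1·δu/u)²) = √(0.00797 + 0.000973 + 0.00137) = 0.102
Q = 357, so δQ = 0.102 × 357 = 36.2.

357 ± 36.2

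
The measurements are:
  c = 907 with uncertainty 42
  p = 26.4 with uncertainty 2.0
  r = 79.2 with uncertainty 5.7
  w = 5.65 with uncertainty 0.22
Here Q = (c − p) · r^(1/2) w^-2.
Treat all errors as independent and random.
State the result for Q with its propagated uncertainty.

Let u = c − p = 881. δu = √(δc² + δp²) = √(1760 + 4.00) = 42.0, so δu/u = 0.0477.
Q is then a monomial in u, r, w:
δQ/Q = √((δu/u)² + (½·δr/r)² + (-2·δw/w)²) = √(0.00228 + 0.00129 + 0.00606) = 0.0982
Q = 245, so δQ = 0.0982 × 245 = 24.1.

245 ± 24.1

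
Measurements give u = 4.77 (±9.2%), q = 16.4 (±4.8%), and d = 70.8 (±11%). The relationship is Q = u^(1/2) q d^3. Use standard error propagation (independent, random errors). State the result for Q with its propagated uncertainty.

Q is a product of powers, so relative uncertainties combine in quadrature:
  (½·δu/u)² = (0.5×0.0920)² = 0.00212;  (1·δq/q)² = (1×0.0480)² = 0.00230;  (3·δd/d)² = (3×0.110)² = 0.109
δQ/Q = √(0.113) = 0.337
Q = 1.27e+07, so δQ = 0.337 × 1.27e+07 = 4.28e+06.

(1.27 ± 0.428) × 10^7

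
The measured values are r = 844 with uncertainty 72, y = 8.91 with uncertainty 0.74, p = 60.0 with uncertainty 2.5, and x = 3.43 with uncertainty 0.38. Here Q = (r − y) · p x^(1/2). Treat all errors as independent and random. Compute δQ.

10300

Let u = r − y = 835. δu = √(δr² + δy²) = √(5180 + 0.548) = 72.0, so δu/u = 0.0862.
Q is then a monomial in u, p, x:
δQ/Q = √((δu/u)² + (1·δp/p)² + (½·δx/x)²) = √(0.00743 + 0.00174 + 0.00307) = 0.111
Q = 92800, so δQ = 0.111 × 92800 = 10300.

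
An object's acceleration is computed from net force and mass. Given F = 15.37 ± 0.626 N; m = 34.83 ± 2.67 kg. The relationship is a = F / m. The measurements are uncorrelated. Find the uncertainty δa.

Each factor contributes (exponent × relative error)² to (δa/a)²:
  (1·δF/F)² = (1×0.0407)² = 0.00166;  (-1·δm/m)² = (-1×0.0767)² = 0.00588
δa/a = √(0.00754) = 0.0868
a = 0.4413 m/s^2, so δa = 0.0868 × 0.4413 = 0.0383 m/s^2.

0.0383 m/s^2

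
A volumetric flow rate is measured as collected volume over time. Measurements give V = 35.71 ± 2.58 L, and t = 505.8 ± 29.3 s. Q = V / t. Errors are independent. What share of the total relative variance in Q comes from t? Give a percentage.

39.1%

(δQ/Q)² = (1·δV/V)² + (-1·δt/t)²
  V term: (1×0.0722)² = 0.00522
  t term: (-1×0.0579)² = 0.00336
Total = 0.00858. Share from t = 0.00336/0.00858 = 0.391.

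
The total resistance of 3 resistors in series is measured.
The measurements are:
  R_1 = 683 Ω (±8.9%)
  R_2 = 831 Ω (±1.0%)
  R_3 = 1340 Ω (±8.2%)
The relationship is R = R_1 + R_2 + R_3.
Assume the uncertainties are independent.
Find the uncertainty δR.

126 Ω

Sums and differences: (δR)² = Σ (cᵢ δxᵢ)².
  (δR_1)² = 3700;  (δR_2)² = 69.1;  (δR_3)² = 12100
δR = √(15800) = 126 Ω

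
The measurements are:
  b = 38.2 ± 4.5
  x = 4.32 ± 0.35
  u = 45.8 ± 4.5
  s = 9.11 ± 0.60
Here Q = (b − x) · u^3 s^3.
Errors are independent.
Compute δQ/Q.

0.379

Let w = b − x = 33.9. δw = √(δb² + δx²) = √(20.2 + 0.122) = 4.51, so δw/w = 0.133.
Q is then a monomial in w, u, s:
δQ/Q = √((δw/w)² + (3·δu/u)² + (3·δs/s)²) = √(0.0177 + 0.0869 + 0.0390) = 0.379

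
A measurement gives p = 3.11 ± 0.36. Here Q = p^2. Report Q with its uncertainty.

Q ∝ p^2, so δQ/Q = |2| · δp/p = 2 × 0.116 = 0.232.
Q = 9.67, so δQ = 0.232 × 9.67 = 2.24.

9.67 ± 2.24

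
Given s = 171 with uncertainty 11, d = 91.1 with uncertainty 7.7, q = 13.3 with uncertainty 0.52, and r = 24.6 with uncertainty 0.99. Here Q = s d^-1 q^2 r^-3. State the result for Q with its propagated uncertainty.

0.0223 ± 0.00399

Since Q is a product/quotient, work with relative uncertainties:
  (1·δs/s)² = (1×0.0643)² = 0.00414;  (-1·δd/d)² = (-1×0.0845)² = 0.00714;  (2·δq/q)² = (2×0.0391)² = 0.00611;  (-3·δr/r)² = (-3×0.0402)² = 0.0146
δQ/Q = √(0.0320) = 0.179
Q = 0.0223, so δQ = 0.179 × 0.0223 = 0.00399.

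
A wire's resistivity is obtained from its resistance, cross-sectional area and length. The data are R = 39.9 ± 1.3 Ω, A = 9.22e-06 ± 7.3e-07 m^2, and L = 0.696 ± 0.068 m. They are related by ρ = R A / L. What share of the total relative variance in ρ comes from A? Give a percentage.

37.1%

(δρ/ρ)² = (1·δR/R)² + (1·δA/A)² + (-1·δL/L)²
  R term: (1×0.0326)² = 0.00106
  A term: (1×0.0792)² = 0.00627
  L term: (-1×0.0977)² = 0.00955
Total = 0.0169. Share from A = 0.00627/0.0169 = 0.371.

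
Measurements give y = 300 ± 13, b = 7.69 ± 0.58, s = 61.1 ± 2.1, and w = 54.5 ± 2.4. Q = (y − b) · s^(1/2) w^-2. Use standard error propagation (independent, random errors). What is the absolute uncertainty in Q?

Let u = y − b = 292. δu = √(δy² + δb²) = √(169 + 0.336) = 13.0, so δu/u = 0.0445.
Q is then a monomial in u, s, w:
δQ/Q = √((δu/u)² + (½·δs/s)² + (-2·δw/w)²) = √(0.00198 + 0.000295 + 0.00776) = 0.100
Q = 0.769, so δQ = 0.100 × 0.769 = 0.0771.

0.0771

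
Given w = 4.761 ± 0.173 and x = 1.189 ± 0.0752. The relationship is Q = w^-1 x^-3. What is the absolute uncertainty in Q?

Q is a product of powers, so relative uncertainties combine in quadrature:
  (-1·δw/w)² = (-1×0.0363)² = 0.00132;  (-3·δx/x)² = (-3×0.0632)² = 0.0360
δQ/Q = √(0.0373) = 0.193
Q = 0.1250, so δQ = 0.193 × 0.1250 = 0.0241.

0.0241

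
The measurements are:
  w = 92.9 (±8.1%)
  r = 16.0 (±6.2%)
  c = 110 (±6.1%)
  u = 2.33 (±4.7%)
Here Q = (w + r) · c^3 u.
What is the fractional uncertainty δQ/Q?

Let h = w + r = 109. δh = √(δw² + δr²) = √(56.6 + 0.984) = 7.59, so δh/h = 0.0697.
Q is then a monomial in h, c, u:
δQ/Q = √((δh/h)² + (3·δc/c)² + (1·δu/u)²) = √(0.00486 + 0.0335 + 0.00221) = 0.201

0.201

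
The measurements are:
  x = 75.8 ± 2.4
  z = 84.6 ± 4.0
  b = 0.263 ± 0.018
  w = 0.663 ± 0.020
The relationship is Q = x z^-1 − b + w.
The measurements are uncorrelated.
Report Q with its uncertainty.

1.30 ± 0.0576

Let p = x·z^-1 = 0.896. δp/p = √((1·δx/x)² + (-1·δz/z)²) = √(0.00100 + 0.00224) = 0.0569, so δp = 0.0510.
Q = p − b + w: δQ = √(δp² + δb² + δw²) = √(0.00260 + 0.000324 + 0.000400) = 0.0576
Q = 1.30.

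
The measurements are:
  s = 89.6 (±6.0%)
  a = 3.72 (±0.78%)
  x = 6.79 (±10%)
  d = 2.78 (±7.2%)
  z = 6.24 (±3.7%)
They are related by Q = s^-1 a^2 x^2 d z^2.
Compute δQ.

180

Products/powers → add relative errors in quadrature, weighted by exponent:
  (-1·δs/s)² = (-1×0.0600)² = 0.00360;  (2·δa/a)² = (2×0.00780)² = 0.000243;  (2·δx/x)² = (2×0.100)² = 0.0400;  (1·δd/d)² = (1×0.0720)² = 0.00518;  (2·δz/z)² = (2×0.0370)² = 0.00548
δQ/Q = √(0.0545) = 0.233
Q = 771, so δQ = 0.233 × 771 = 180.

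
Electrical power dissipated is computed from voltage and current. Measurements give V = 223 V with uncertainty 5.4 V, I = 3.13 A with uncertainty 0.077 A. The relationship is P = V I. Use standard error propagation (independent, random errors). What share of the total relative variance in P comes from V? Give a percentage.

(δP/P)² = (1·δV/V)² + (1·δI/I)²
  V term: (1×0.0242)² = 0.000586
  I term: (1×0.0246)² = 0.000605
Total = 0.00119. Share from V = 0.000586/0.00119 = 0.492.

49.2%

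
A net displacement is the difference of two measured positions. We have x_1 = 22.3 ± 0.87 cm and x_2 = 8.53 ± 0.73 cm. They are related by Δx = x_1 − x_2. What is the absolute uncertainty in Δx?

1.14 cm

Each term contributes (cᵢ δxᵢ)² to (δΔx)²:
  (δx_1)² = 0.757;  (δx_2)² = 0.533
δΔx = √(1.29) = 1.14 cm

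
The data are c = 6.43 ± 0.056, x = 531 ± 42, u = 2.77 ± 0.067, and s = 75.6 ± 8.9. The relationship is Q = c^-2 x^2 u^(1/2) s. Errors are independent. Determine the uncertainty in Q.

1.7e+05

Products/powers → add relative errors in quadrature, weighted by exponent:
  (-2·δc/c)² = (-2×0.00871)² = 0.000303;  (2·δx/x)² = (2×0.0791)² = 0.0250;  (½·δu/u)² = (0.5×0.0242)² = 0.000146;  (1·δs/s)² = (1×0.118)² = 0.0139
δQ/Q = √(0.0393) = 0.198
Q = 8.58e+05, so δQ = 0.198 × 8.58e+05 = 1.7e+05.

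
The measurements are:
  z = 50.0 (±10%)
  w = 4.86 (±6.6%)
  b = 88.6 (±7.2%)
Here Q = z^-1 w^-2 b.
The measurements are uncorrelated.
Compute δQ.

Products/powers → add relative errors in quadrature, weighted by exponent:
  (-1·δz/z)² = (-1×0.100)² = 0.0100;  (-2·δw/w)² = (-2×0.0660)² = 0.0174;  (1·δb/b)² = (1×0.0720)² = 0.00518
δQ/Q = √(0.0326) = 0.181
Q = 0.0750, so δQ = 0.181 × 0.0750 = 0.0135.

0.0135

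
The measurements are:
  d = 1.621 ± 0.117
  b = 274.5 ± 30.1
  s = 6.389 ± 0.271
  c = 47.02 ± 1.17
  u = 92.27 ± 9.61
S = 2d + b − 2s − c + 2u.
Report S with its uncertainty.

Each term contributes (cᵢ δxᵢ)² to (δS)²:
  (2·δd)² = 0.0548;  (δb)² = 906;  (2·δs)² = 0.294;  (δc)² = 1.37;  (2·δu)² = 369
δS = √(1280) = 35.7
S = 402.5.

402.5 ± 35.7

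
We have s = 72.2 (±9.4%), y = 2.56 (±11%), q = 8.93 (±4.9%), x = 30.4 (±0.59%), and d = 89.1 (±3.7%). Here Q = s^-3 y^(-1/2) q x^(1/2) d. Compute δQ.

0.00214

Each factor contributes (exponent × relative error)² to (δQ/Q)²:
  (-3·δs/s)² = (-3×0.0940)² = 0.0795;  (−½·δy/y)² = (-0.5×0.110)² = 0.00302;  (1·δq/q)² = (1×0.0490)² = 0.00240;  (½·δx/x)² = (0.5×0.00590)² = 8.7e-06;  (1·δd/d)² = (1×0.0370)² = 0.00137
δQ/Q = √(0.0863) = 0.294
Q = 0.00729, so δQ = 0.294 × 0.00729 = 0.00214.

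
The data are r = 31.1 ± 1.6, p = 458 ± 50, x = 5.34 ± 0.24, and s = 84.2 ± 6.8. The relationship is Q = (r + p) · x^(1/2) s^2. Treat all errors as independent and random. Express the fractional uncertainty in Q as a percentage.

Let u = r + p = 489. δu = √(δr² + δp²) = √(2.56 + 2500) = 50.0, so δu/u = 0.102.
Q is then a monomial in u, x, s:
δQ/Q = √((δu/u)² + (½·δx/x)² + (2·δs/s)²) = √(0.0105 + 0.000505 + 0.0261) = 0.192

19.2%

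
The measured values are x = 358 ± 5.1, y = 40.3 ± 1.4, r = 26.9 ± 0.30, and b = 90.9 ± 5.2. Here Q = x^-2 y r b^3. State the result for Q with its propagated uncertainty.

Relative error in a monomial: (δQ/Q)² = Σ (nᵢ · δxᵢ/xᵢ)².
  (-2·δx/x)² = (-2×0.0142)² = 0.000812;  (1·δy/y)² = (1×0.0347)² = 0.00121;  (1·δr/r)² = (1×0.0112)² = 0.000124;  (3·δb/b)² = (3×0.0572)² = 0.0295
δQ/Q = √(0.0316) = 0.178
Q = 6350, so δQ = 0.178 × 6350 = 1130.

6350 ± 1130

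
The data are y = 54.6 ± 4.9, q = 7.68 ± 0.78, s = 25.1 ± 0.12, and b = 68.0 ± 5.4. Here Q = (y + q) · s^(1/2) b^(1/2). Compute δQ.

229

Let u = y + q = 62.3. δu = √(δy² + δq²) = √(24.0 + 0.608) = 4.96, so δu/u = 0.0797.
Q is then a monomial in u, s, b:
δQ/Q = √((δu/u)² + (½·δs/s)² + (½·δb/b)²) = √(0.00635 + 5.71e-06 + 0.00158) = 0.0890
Q = 2570, so δQ = 0.0890 × 2570 = 229.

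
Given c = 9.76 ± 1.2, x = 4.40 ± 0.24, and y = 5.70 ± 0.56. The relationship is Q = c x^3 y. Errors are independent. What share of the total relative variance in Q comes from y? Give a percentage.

(δQ/Q)² = (1·δc/c)² + (3·δx/x)² + (1·δy/y)²
  c term: (1×0.123)² = 0.0151
  x term: (3×0.0545)² = 0.0268
  y term: (1×0.0982)² = 0.00965
Total = 0.0515. Share from y = 0.00965/0.0515 = 0.187.

18.7%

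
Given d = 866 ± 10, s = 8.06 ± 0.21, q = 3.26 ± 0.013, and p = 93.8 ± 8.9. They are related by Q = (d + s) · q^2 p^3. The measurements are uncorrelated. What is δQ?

2.18e+09

Let u = d + s = 874. δu = √(δd² + δs²) = √(100 + 0.0441) = 10.0, so δu/u = 0.0114.
Q is then a monomial in u, q, p:
δQ/Q = √((δu/u)² + (2·δq/q)² + (3·δp/p)²) = √(0.000131 + 6.36e-05 + 0.0810) = 0.285
Q = 7.67e+09, so δQ = 0.285 × 7.67e+09 = 2.18e+09.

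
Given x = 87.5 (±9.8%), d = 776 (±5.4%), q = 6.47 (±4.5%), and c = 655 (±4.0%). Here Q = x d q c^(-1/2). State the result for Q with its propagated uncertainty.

17200 ± 2100

For a monomial Q ∝ x, d, q, c^(-1/2), fractional errors add in quadrature:
  (1·δx/x)² = (1×0.0980)² = 0.00960;  (1·δd/d)² = (1×0.0540)² = 0.00292;  (1·δq/q)² = (1×0.0450)² = 0.00202;  (−½·δc/c)² = (-0.5×0.0400)² = 0.000400
δQ/Q = √(0.0149) = 0.122
Q = 17200, so δQ = 0.122 × 17200 = 2100.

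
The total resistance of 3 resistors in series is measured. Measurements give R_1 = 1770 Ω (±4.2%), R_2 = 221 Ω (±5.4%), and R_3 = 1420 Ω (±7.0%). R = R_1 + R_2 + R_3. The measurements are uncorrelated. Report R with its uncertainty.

3410 ± 125 Ω

For a sum/difference, combine absolute errors in quadrature:
  (δR_1)² = 5530;  (δR_2)² = 142;  (δR_3)² = 9880
δR = √(15500) = 125 Ω
R = 3410 Ω.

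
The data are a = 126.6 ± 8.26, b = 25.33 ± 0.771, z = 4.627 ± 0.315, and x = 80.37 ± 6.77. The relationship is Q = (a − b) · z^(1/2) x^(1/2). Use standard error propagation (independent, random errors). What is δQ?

Let u = a − b = 101.3. δu = √(δa² + δb²) = √(68.2 + 0.594) = 8.30, so δu/u = 0.0819.
Q is then a monomial in u, z, x:
δQ/Q = √((δu/u)² + (½·δz/z)² + (½·δx/x)²) = √(0.00671 + 0.00116 + 0.00177) = 0.0982
Q = 1953, so δQ = 0.0982 × 1953 = 192.

192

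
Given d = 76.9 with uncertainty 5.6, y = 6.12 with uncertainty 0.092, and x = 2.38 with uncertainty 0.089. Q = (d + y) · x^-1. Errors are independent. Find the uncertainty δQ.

2.69

Let u = d + y = 83.0. δu = √(δd² + δy²) = √(31.4 + 0.00846) = 5.60, so δu/u = 0.0675.
Q is then a monomial in u, x:
δQ/Q = √((δu/u)² + (-1·δx/x)²) = √(0.00455 + 0.00140) = 0.0771
Q = 34.9, so δQ = 0.0771 × 34.9 = 2.69.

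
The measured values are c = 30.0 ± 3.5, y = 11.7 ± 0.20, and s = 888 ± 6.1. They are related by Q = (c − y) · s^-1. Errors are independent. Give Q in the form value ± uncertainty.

0.0206 ± 0.00395

Let u = c − y = 18.3. δu = √(δc² + δy²) = √(12.2 + 0.0400) = 3.51, so δu/u = 0.192.
Q is then a monomial in u, s:
δQ/Q = √((δu/u)² + (-1·δs/s)²) = √(0.0367 + 4.72e-05) = 0.192
Q = 0.0206, so δQ = 0.192 × 0.0206 = 0.00395.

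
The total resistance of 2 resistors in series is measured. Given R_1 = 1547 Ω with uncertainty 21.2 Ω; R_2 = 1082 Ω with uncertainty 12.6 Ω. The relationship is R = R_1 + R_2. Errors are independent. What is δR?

Each term contributes (cᵢ δxᵢ)² to (δR)²:
  (δR_1)² = 449;  (δR_2)² = 159
δR = √(608) = 24.7 Ω

24.7 Ω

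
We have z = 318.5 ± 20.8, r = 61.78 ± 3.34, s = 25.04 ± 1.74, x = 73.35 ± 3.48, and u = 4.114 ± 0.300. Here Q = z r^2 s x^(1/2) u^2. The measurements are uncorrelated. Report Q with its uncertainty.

Since Q is a product/quotient, work with relative uncertainties:
  (1·δz/z)² = (1×0.0653)² = 0.00426;  (2·δr/r)² = (2×0.0541)² = 0.0117;  (1·δs/s)² = (1×0.0695)² = 0.00483;  (½·δx/x)² = (0.5×0.0474)² = 0.000563;  (2·δu/u)² = (2×0.0729)² = 0.0213
δQ/Q = √(0.0426) = 0.206
Q = 4.412e+09, so δQ = 0.206 × 4.412e+09 = 9.11e+08.

(4.412 ± 0.911) × 10^9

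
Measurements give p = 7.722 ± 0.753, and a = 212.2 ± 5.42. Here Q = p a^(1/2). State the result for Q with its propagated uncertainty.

Each factor contributes (exponent × relative error)² to (δQ/Q)²:
  (1·δp/p)² = (1×0.0975)² = 0.00951;  (½·δa/a)² = (0.5×0.0255)² = 0.000163
δQ/Q = √(0.00967) = 0.0983
Q = 112.5, so δQ = 0.0983 × 112.5 = 11.1.

112.5 ± 11.1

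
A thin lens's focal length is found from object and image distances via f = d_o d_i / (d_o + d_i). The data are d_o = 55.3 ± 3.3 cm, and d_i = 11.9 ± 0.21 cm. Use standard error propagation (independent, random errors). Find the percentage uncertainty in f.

1.80%

∂f/∂d_o = (d_i/(d_o+d_i))² = 0.0314;  ∂f/∂d_i = (d_o/(d_o+d_i))² = 0.677
δf = √((∂f/∂d_o · δd_o)² + (∂f/∂d_i · δd_i)²) = √(0.0107 + 0.0202) = 0.176 cm
f = 9.79 cm, so δf/f = 0.176/9.79 = 0.0180.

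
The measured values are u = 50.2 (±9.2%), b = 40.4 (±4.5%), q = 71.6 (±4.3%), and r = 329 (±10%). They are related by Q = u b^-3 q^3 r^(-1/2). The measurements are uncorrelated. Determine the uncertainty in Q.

Each factor contributes (exponent × relative error)² to (δQ/Q)²:
  (1·δu/u)² = (1×0.0920)² = 0.00846;  (-3·δb/b)² = (-3×0.0450)² = 0.0182;  (3·δq/q)² = (3×0.0430)² = 0.0166;  (−½·δr/r)² = (-0.5×0.100)² = 0.00250
δQ/Q = √(0.0458) = 0.214
Q = 15.4, so δQ = 0.214 × 15.4 = 3.30.

3.30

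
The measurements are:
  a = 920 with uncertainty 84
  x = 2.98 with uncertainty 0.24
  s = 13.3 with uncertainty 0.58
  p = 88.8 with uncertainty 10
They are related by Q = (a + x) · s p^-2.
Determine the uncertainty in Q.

0.384

Let u = a + x = 923. δu = √(δa² + δx²) = √(7060 + 0.0576) = 84.0, so δu/u = 0.0910.
Q is then a monomial in u, s, p:
δQ/Q = √((δu/u)² + (1·δs/s)² + (-2·δp/p)²) = √(0.00828 + 0.00190 + 0.0507) = 0.247
Q = 1.56, so δQ = 0.247 × 1.56 = 0.384.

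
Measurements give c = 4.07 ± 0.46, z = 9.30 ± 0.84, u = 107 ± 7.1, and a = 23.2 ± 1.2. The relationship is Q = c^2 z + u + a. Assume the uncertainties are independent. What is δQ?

Let p = c^2·z = 154. δp/p = √((2·δc/c)² + (1·δz/z)²) = √(0.0511 + 0.00816) = 0.243, so δp = 37.5.
Q = p + u + a: δQ = √(δp² + δu² + δa²) = √(1410 + 50.4 + 1.44) = 38.2

38.2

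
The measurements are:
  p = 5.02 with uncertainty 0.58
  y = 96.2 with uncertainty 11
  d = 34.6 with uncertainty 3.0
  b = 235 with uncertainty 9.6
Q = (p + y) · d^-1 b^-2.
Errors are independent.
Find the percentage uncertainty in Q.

Let u = p + y = 101. δu = √(δp² + δy²) = √(0.336 + 121) = 11.0, so δu/u = 0.109.
Q is then a monomial in u, d, b:
δQ/Q = √((δu/u)² + (-1·δd/d)² + (-2·δb/b)²) = √(0.0118 + 0.00752 + 0.00668) = 0.161

16.1%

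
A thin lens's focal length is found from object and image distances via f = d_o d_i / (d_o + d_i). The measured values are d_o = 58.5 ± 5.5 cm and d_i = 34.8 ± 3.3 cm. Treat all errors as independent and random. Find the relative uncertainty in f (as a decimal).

0.0690

∂f/∂d_o = (d_i/(d_o+d_i))² = 0.139;  ∂f/∂d_i = (d_o/(d_o+d_i))² = 0.393
δf = √((∂f/∂d_o · δd_o)² + (∂f/∂d_i · δd_i)²) = √(0.585 + 1.68) = 1.51 cm
f = 21.8 cm, so δf/f = 1.51/21.8 = 0.0690.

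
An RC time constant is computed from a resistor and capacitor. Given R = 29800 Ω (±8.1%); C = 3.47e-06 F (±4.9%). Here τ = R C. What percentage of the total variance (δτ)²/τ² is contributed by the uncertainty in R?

73.2%

(δτ/τ)² = (1·δR/R)² + (1·δC/C)²
  R term: (1×0.0810)² = 0.00656
  C term: (1×0.0490)² = 0.00240
Total = 0.00896. Share from R = 0.00656/0.00896 = 0.732.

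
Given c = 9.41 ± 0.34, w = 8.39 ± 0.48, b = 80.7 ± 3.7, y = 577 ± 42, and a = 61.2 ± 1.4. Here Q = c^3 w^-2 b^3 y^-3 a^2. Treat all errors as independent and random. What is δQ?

37.1

Q is a product of powers, so relative uncertainties combine in quadrature:
  (3·δc/c)² = (3×0.0361)² = 0.0117;  (-2·δw/w)² = (-2×0.0572)² = 0.0131;  (3·δb/b)² = (3×0.0458)² = 0.0189;  (-3·δy/y)² = (-3×0.0728)² = 0.0477;  (2·δa/a)² = (2×0.0229)² = 0.00209
δQ/Q = √(0.0935) = 0.306
Q = 121, so δQ = 0.306 × 121 = 37.1.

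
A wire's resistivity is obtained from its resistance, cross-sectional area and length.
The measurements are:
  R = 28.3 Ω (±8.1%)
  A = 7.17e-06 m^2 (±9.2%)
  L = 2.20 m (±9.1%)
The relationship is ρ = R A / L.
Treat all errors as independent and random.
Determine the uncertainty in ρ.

1.41e-05 Ω·m

ρ is a product of powers, so relative uncertainties combine in quadrature:
  (1·δR/R)² = (1×0.0810)² = 0.00656;  (1·δA/A)² = (1×0.0920)² = 0.00846;  (-1·δL/L)² = (-1×0.0910)² = 0.00828
δρ/ρ = √(0.0233) = 0.153
ρ = 9.22e-05 Ω·m, so δρ = 0.153 × 9.22e-05 = 1.41e-05 Ω·m.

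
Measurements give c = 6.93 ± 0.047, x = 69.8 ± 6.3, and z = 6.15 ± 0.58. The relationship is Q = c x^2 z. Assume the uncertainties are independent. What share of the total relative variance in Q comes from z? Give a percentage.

(δQ/Q)² = (1·δc/c)² + (2·δx/x)² + (1·δz/z)²
  c term: (1×0.00678)² = 4.6e-05
  x term: (2×0.0903)² = 0.0326
  z term: (1×0.0943)² = 0.00889
Total = 0.0415. Share from z = 0.00889/0.0415 = 0.214.

21.4%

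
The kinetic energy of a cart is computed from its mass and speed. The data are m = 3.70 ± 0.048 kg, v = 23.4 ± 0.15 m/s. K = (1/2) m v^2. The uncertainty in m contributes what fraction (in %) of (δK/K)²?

(δK/K)² = (1·δm/m)² + (2·δv/v)²
  m term: (1×0.0130)² = 0.000168
  v term: (2×0.00641)² = 0.000164
Total = 0.000333. Share from m = 0.000168/0.000333 = 0.506.

50.6%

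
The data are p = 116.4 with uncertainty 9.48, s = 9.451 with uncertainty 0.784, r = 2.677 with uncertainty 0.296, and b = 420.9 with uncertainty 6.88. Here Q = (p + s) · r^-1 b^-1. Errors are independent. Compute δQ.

Let u = p + s = 125.9. δu = √(δp² + δs²) = √(89.9 + 0.615) = 9.51, so δu/u = 0.0756.
Q is then a monomial in u, r, b:
δQ/Q = √((δu/u)² + (-1·δr/r)² + (-1·δb/b)²) = √(0.00571 + 0.0122 + 0.000267) = 0.135
Q = 0.1117, so δQ = 0.135 × 0.1117 = 0.0151.

0.0151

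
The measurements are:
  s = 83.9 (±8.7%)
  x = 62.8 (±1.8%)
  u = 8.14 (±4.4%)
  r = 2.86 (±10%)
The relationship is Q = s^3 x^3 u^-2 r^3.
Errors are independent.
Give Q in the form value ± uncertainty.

(5.16 ± 2.12) × 10^10

Products/powers → add relative errors in quadrature, weighted by exponent:
  (3·δs/s)² = (3×0.0870)² = 0.0681;  (3·δx/x)² = (3×0.0180)² = 0.00292;  (-2·δu/u)² = (-2×0.0440)² = 0.00774;  (3·δr/r)² = (3×0.100)² = 0.0900
δQ/Q = √(0.169) = 0.411
Q = 5.16e+10, so δQ = 0.411 × 5.16e+10 = 2.12e+10.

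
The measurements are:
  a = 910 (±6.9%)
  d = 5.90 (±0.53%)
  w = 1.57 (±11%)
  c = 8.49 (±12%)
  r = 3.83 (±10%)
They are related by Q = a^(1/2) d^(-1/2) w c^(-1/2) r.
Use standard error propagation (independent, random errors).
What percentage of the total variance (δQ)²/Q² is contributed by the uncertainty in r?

(δQ/Q)² = (½·δa/a)² + (−½·δd/d)² + (1·δw/w)² + (−½·δc/c)² + (1·δr/r)²
  a term: (0.5×0.0690)² = 0.00119
  d term: (-0.5×0.00530)² = 7.02e-06
  w term: (1×0.110)² = 0.0121
  c term: (-0.5×0.120)² = 0.00360
  r term: (1×0.100)² = 0.0100
Total = 0.0269. Share from r = 0.0100/0.0269 = 0.372.

37.2%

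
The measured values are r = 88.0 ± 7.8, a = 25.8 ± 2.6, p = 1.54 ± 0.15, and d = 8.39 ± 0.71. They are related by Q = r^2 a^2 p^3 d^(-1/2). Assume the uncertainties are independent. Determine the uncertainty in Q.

2.59e+06

For a monomial Q ∝ r^2, a^2, p^3, d^(-1/2), fractional errors add in quadrature:
  (2·δr/r)² = (2×0.0886)² = 0.0314;  (2·δa/a)² = (2×0.101)² = 0.0406;  (3·δp/p)² = (3×0.0974)² = 0.0854;  (−½·δd/d)² = (-0.5×0.0846)² = 0.00179
δQ/Q = √(0.159) = 0.399
Q = 6.5e+06, so δQ = 0.399 × 6.5e+06 = 2.59e+06.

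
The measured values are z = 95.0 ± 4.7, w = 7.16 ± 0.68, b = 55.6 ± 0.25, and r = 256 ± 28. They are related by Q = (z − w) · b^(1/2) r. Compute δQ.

Let u = z − w = 87.8. δu = √(δz² + δw²) = √(22.1 + 0.462) = 4.75, so δu/u = 0.0541.
Q is then a monomial in u, b, r:
δQ/Q = √((δu/u)² + (½·δb/b)² + (1·δr/r)²) = √(0.00292 + 5.05e-06 + 0.0120) = 0.122
Q = 1.68e+05, so δQ = 0.122 × 1.68e+05 = 20500.

20500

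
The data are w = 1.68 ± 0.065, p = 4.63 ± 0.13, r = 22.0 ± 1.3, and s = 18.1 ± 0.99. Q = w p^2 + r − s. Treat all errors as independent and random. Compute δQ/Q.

0.0739

Let h = w·p^2 = 36.0. δh/h = √((1·δw/w)² + (2·δp/p)²) = √(0.00150 + 0.00315) = 0.0682, so δh = 2.46.
Q = h + r − s: δQ = √(δh² + δr² + δs²) = √(6.03 + 1.69 + 0.980) = 2.95
Q = 39.9, so δQ/Q = 2.95/39.9 = 0.0739.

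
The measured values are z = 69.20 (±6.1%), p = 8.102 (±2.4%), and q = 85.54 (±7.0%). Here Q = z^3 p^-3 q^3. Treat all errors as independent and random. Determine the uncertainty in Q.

1.12e+08

Each factor contributes (exponent × relative error)² to (δQ/Q)²:
  (3·δz/z)² = (3×0.0610)² = 0.0335;  (-3·δp/p)² = (-3×0.0240)² = 0.00518;  (3·δq/q)² = (3×0.0700)² = 0.0441
δQ/Q = √(0.0828) = 0.288
Q = 3.9e+08, so δQ = 0.288 × 3.9e+08 = 1.12e+08.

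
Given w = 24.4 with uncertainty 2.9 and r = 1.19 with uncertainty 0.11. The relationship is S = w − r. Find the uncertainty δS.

S is a linear combination, so absolute uncertainties add in quadrature:
  (δw)² = 8.41;  (δr)² = 0.0121
δS = √(8.42) = 2.90

2.90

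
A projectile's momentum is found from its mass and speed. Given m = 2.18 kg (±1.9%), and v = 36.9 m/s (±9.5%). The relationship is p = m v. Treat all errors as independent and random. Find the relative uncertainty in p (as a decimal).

For a monomial p ∝ m, v, fractional errors add in quadrature:
  (1·δm/m)² = (1×0.0190)² = 0.000361;  (1·δv/v)² = (1×0.0950)² = 0.00903
δp/p = √(0.00939) = 0.0969

0.0969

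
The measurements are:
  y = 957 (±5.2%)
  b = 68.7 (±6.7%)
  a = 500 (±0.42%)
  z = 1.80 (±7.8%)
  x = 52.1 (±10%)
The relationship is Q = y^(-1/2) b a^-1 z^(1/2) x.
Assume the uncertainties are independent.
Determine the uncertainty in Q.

0.0401

Q is a product of powers, so relative uncertainties combine in quadrature:
  (−½·δy/y)² = (-0.5×0.0520)² = 0.000676;  (1·δb/b)² = (1×0.0670)² = 0.00449;  (-1·δa/a)² = (-1×0.00420)² = 1.76e-05;  (½·δz/z)² = (0.5×0.0780)² = 0.00152;  (1·δx/x)² = (1×0.100)² = 0.0100
δQ/Q = √(0.0167) = 0.129
Q = 0.310, so δQ = 0.129 × 0.310 = 0.0401.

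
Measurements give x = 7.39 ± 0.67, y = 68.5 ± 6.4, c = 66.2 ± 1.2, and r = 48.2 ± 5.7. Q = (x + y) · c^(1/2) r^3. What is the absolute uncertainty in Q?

Let u = x + y = 75.9. δu = √(δx² + δy²) = √(0.449 + 41.0) = 6.43, so δu/u = 0.0848.
Q is then a monomial in u, c, r:
δQ/Q = √((δu/u)² + (½·δc/c)² + (3·δr/r)²) = √(0.00719 + 8.21e-05 + 0.126) = 0.365
Q = 6.91e+07, so δQ = 0.365 × 6.91e+07 = 2.52e+07.

2.52e+07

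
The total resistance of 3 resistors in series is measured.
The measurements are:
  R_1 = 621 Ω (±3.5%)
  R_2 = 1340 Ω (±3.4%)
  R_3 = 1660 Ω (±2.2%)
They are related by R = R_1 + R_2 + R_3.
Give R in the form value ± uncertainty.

For a sum/difference, combine absolute errors in quadrature:
  (δR_1)² = 472;  (δR_2)² = 2080;  (δR_3)² = 1330
δR = √(3880) = 62.3 Ω
R = 3620 Ω.

3620 ± 62.3 Ω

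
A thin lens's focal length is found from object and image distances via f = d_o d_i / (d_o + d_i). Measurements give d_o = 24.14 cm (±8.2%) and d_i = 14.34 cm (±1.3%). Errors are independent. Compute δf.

∂f/∂d_o = (d_i/(d_o+d_i))² = 0.139;  ∂f/∂d_i = (d_o/(d_o+d_i))² = 0.394
δf = √((∂f/∂d_o · δd_o)² + (∂f/∂d_i · δd_i)²) = √(0.0756 + 0.00538) = 0.285 cm

0.285 cm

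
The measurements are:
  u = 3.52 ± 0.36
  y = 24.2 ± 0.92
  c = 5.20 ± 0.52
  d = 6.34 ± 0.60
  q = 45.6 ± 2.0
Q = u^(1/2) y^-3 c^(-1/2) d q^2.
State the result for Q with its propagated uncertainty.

Q is a product of powers, so relative uncertainties combine in quadrature:
  (½·δu/u)² = (0.5×0.102)² = 0.00261;  (-3·δy/y)² = (-3×0.0380)² = 0.0130;  (−½·δc/c)² = (-0.5×0.100)² = 0.00250;  (1·δd/d)² = (1×0.0946)² = 0.00896;  (2·δq/q)² = (2×0.0439)² = 0.00769
δQ/Q = √(0.0348) = 0.186
Q = 0.765, so δQ = 0.186 × 0.765 = 0.143.

0.765 ± 0.143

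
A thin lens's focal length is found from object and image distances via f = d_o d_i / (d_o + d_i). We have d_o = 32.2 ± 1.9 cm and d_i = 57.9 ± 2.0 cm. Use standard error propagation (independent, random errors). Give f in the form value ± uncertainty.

∂f/∂d_o = (d_i/(d_o+d_i))² = 0.413;  ∂f/∂d_i = (d_o/(d_o+d_i))² = 0.128
δf = √((∂f/∂d_o · δd_o)² + (∂f/∂d_i · δd_i)²) = √(0.616 + 0.0653) = 0.825 cm
f = 20.7 cm.

20.7 ± 0.825 cm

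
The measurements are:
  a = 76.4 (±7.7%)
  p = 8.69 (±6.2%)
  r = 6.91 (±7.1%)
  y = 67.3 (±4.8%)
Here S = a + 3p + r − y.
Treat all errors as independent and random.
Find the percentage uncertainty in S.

16.4%

Absolute uncertainties add in quadrature for a linear combination:
  (δa)² = 34.6;  (3·δp)² = 2.61;  (δr)² = 0.241;  (δy)² = 10.4
δS = √(47.9) = 6.92
S = 42.1, so δS/S = 6.92/42.1 = 0.164.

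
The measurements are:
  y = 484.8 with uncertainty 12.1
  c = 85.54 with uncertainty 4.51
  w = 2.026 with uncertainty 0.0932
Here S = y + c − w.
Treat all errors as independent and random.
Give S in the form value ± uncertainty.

Absolute uncertainties add in quadrature for a linear combination:
  (δy)² = 146;  (δc)² = 20.3;  (δw)² = 0.00869
δS = √(167) = 12.9
S = 568.3.

568.3 ± 12.9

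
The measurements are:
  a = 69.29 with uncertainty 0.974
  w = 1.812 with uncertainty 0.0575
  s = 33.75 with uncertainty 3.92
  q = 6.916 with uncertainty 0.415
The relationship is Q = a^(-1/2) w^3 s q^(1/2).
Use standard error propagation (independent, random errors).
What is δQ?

9.73

Since Q is a product/quotient, work with relative uncertainties:
  (−½·δa/a)² = (-0.5×0.0141)² = 4.94e-05;  (3·δw/w)² = (3×0.0317)² = 0.00906;  (1·δs/s)² = (1×0.116)² = 0.0135;  (½·δq/q)² = (0.5×0.0600)² = 0.000900
δQ/Q = √(0.0235) = 0.153
Q = 63.44, so δQ = 0.153 × 63.44 = 9.73.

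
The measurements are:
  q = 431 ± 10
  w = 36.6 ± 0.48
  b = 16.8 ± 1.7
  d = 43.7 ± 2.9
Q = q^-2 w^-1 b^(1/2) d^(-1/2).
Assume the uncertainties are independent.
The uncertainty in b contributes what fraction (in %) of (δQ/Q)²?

42.8%

(δQ/Q)² = (-2·δq/q)² + (-1·δw/w)² + (½·δb/b)² + (−½·δd/d)²
  q term: (-2×0.0232)² = 0.00215
  w term: (-1×0.0131)² = 0.000172
  b term: (0.5×0.101)² = 0.00256
  d term: (-0.5×0.0664)² = 0.00110
Total = 0.00599. Share from b = 0.00256/0.00599 = 0.428.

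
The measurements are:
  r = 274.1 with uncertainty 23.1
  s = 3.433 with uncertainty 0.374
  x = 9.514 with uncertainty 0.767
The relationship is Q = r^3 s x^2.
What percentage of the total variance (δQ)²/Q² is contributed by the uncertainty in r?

(δQ/Q)² = (3·δr/r)² + (1·δs/s)² + (2·δx/x)²
  r term: (3×0.0843)² = 0.0639
  s term: (1×0.109)² = 0.0119
  x term: (2×0.0806)² = 0.0260
Total = 0.102. Share from r = 0.0639/0.102 = 0.628.

62.8%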